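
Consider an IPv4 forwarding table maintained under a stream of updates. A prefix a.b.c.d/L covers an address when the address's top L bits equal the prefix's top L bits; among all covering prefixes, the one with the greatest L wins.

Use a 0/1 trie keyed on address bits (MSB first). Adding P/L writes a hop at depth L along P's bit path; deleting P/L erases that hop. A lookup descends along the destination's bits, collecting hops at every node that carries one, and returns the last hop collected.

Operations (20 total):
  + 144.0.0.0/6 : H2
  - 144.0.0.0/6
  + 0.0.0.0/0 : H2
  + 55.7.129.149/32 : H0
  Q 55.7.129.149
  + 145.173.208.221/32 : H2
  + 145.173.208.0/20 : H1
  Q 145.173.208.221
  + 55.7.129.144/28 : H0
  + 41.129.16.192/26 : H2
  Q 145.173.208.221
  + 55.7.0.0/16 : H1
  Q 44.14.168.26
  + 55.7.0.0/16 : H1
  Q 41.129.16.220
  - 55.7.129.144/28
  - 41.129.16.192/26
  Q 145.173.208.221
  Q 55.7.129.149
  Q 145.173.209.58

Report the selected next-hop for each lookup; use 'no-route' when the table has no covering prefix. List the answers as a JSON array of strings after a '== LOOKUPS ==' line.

Apply in order:
  add 144.0.0.0/6 -> H2 at depth 6
  del 144.0.0.0/6 (clear depth 6)
  add 0.0.0.0/0 -> H2 at depth 0
  add 55.7.129.149/32 -> H0 at depth 32
  ? 55.7.129.149  path d0:H2→d1:-→d2:-→d3:-→d4:-→d5:-→d6:-→d7:-→d8:-→d9:-→d10:-→d11:-→d12:-→d13:-→d14:-→d15:-→d16:-→d17:-→d18:-→d19:-→d20:-→d21:-→d22:-→d23:-→d24:-→d25:-→d26:-→d27:-→d28:-→d29:-→d30:-→d31:-→d32:H0  best=H0
  add 145.173.208.221/32 -> H2 at depth 32
  add 145.173.208.0/20 -> H1 at depth 20
  ? 145.173.208.221  path d0:H2→d1:-→d2:-→d3:-→d4:-→d5:-→d6:-→d7:-→d8:-→d9:-→d10:-→d11:-→d12:-→d13:-→d14:-→d15:-→d16:-→d17:-→d18:-→d19:-→d20:H1→d21:-→d22:-→d23:-→d24:-→d25:-→d26:-→d27:-→d28:-→d29:-→d30:-→d31:-→d32:H2  best=H2
  add 55.7.129.144/28 -> H0 at depth 28
  add 41.129.16.192/26 -> H2 at depth 26
  ? 145.173.208.221  path d0:H2→d1:-→d2:-→d3:-→d4:-→d5:-→d6:-→d7:-→d8:-→d9:-→d10:-→d11:-→d12:-→d13:-→d14:-→d15:-→d16:-→d17:-→d18:-→d19:-→d20:H1→d21:-→d22:-→d23:-→d24:-→d25:-→d26:-→d27:-→d28:-→d29:-→d30:-→d31:-→d32:H2  best=H2
  add 55.7.0.0/16 -> H1 at depth 16
  ? 44.14.168.26  path d0:H2→d1:-→d2:-→d3:-→d4:-→d5:-  best=H2
  add 55.7.0.0/16 -> H1 at depth 16
  ? 41.129.16.220  path d0:H2→d1:-→d2:-→d3:-→d4:-→d5:-→d6:-→d7:-→d8:-→d9:-→d10:-→d11:-→d12:-→d13:-→d14:-→d15:-→d16:-→d17:-→d18:-→d19:-→d20:-→d21:-→d22:-→d23:-→d24:-→d25:-→d26:H2  best=H2
  del 55.7.129.144/28 (clear depth 28)
  del 41.129.16.192/26 (clear depth 26)
  ? 145.173.208.221  path d0:H2→d1:-→d2:-→d3:-→d4:-→d5:-→d6:-→d7:-→d8:-→d9:-→d10:-→d11:-→d12:-→d13:-→d14:-→d15:-→d16:-→d17:-→d18:-→d19:-→d20:H1→d21:-→d22:-→d23:-→d24:-→d25:-→d26:-→d27:-→d28:-→d29:-→d30:-→d31:-→d32:H2  best=H2
  ? 55.7.129.149  path d0:H2→d1:-→d2:-→d3:-→d4:-→d5:-→d6:-→d7:-→d8:-→d9:-→d10:-→d11:-→d12:-→d13:-→d14:-→d15:-→d16:H1→d17:-→d18:-→d19:-→d20:-→d21:-→d22:-→d23:-→d24:-→d25:-→d26:-→d27:-→d28:-→d29:-→d30:-→d31:-→d32:H0  best=H0
  ? 145.173.209.58  path d0:H2→d1:-→d2:-→d3:-→d4:-→d5:-→d6:-→d7:-→d8:-→d9:-→d10:-→d11:-→d12:-→d13:-→d14:-→d15:-→d16:-→d17:-→d18:-→d19:-→d20:H1→d21:-→d22:-→d23:-  best=H1

== LOOKUPS ==
["H0","H2","H2","H2","H2","H2","H0","H1"]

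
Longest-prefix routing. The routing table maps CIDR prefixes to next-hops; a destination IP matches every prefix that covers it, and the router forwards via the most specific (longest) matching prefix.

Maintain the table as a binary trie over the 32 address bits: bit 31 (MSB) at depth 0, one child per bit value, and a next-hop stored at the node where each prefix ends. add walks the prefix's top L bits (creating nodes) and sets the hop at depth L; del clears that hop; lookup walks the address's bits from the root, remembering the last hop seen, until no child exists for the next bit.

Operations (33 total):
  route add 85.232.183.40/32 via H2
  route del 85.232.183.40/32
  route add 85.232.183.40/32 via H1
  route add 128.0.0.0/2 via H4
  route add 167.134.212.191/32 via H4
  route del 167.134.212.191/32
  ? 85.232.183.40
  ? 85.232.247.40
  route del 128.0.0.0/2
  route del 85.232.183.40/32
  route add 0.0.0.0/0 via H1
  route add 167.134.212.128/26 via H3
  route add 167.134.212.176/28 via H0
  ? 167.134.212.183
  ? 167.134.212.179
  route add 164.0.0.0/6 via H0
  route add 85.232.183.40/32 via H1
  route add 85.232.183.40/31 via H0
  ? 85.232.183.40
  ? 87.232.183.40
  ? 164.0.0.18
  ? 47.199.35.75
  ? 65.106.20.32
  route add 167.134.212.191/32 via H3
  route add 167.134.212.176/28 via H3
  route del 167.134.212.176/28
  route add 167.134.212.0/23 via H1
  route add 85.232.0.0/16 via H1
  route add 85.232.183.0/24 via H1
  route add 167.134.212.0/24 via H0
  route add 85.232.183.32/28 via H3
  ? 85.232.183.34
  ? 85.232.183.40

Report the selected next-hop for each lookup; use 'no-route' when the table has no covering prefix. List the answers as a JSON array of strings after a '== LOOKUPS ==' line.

Process each operation:
  add 85.232.183.40/32 -> H2 at depth 32
  - 85.232.183.40/32 clear@32
  add 85.232.183.40/32 -> H1 at depth 32
  add 128.0.0.0/2 -> H4 at depth 2
  add 167.134.212.191/32 -> H4 at depth 32
  - 167.134.212.191/32 clear@32
  Q 85.232.183.40: descend 01010101111010001011011100101000 ; hops seen [H1] ; pick H1
  Q 85.232.247.40: descend 01010101111010001 ; hops seen [∅] ; pick no-route
  - 128.0.0.0/2 clear@2
  - 85.232.183.40/32 clear@32
  add 0.0.0.0/0 -> H1 at depth 0
  add 167.134.212.128/26 -> H3 at depth 26
  add 167.134.212.176/28 -> H0 at depth 28
  Q 167.134.212.183: descend 1010011110000110110101001011 ; hops seen [H1,H3,H0] ; pick H0
  Q 167.134.212.179: descend 1010011110000110110101001011 ; hops seen [H1,H3,H0] ; pick H0
  add 164.0.0.0/6 -> H0 at depth 6
  add 85.232.183.40/32 -> H1 at depth 32
  add 85.232.183.40/31 -> H0 at depth 31
  Q 85.232.183.40: descend 01010101111010001011011100101000 ; hops seen [H1,H0,H1] ; pick H1
  Q 87.232.183.40: descend 010101 ; hops seen [H1] ; pick H1
  Q 164.0.0.18: descend 101001 ; hops seen [H1,H0] ; pick H0
  Q 47.199.35.75: descend 0 ; hops seen [H1] ; pick H1
  Q 65.106.20.32: descend 010 ; hops seen [H1] ; pick H1
  add 167.134.212.191/32 -> H3 at depth 32
  add 167.134.212.176/28 -> H3 at depth 28
  - 167.134.212.176/28 clear@28
  add 167.134.212.0/23 -> H1 at depth 23
  add 85.232.0.0/16 -> H1 at depth 16
  add 85.232.183.0/24 -> H1 at depth 24
  add 167.134.212.0/24 -> H0 at depth 24
  add 85.232.183.32/28 -> H3 at depth 28
  Q 85.232.183.34: descend 0101010111101000101101110010 ; hops seen [H1,H1,H1,H3] ; pick H3
  Q 85.232.183.40: descend 01010101111010001011011100101000 ; hops seen [H1,H1,H1,H3,H0,H1] ; pick H1

== LOOKUPS ==
["H1","no-route","H0","H0","H1","H1","H0","H1","H1","H3","H1"]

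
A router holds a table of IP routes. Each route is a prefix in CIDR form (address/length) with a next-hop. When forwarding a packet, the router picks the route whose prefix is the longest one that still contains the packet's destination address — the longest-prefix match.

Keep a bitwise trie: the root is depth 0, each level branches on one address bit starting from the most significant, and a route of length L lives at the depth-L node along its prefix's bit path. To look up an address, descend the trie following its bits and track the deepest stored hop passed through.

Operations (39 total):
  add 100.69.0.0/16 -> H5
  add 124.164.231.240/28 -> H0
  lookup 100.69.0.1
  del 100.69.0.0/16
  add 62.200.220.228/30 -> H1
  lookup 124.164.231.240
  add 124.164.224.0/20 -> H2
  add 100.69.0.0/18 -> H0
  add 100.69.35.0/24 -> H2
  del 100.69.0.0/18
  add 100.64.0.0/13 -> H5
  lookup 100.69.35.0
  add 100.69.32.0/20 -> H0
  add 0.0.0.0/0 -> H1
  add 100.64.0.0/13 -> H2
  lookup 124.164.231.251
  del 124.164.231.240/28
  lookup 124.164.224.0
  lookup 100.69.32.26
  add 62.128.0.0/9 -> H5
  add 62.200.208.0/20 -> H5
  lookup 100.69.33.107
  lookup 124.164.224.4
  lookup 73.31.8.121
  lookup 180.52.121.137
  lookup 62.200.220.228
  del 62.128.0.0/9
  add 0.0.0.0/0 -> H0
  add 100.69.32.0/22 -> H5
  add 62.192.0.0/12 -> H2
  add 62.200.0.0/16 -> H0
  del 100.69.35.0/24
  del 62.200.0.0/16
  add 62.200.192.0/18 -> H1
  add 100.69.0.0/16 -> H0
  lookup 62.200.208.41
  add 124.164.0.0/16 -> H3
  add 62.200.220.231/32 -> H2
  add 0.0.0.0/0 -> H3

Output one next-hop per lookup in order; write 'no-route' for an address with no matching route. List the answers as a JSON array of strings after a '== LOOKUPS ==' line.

Process each operation:
  + 100.69.0.0/16 (H5) depth=16
  + 124.164.231.240/28 (H0) depth=28
  lookup 100.69.0.1: bits 0110010001000101 walk d0:-→d1:-→d2:-→d3:-→d4:-→d5:-→d6:-→d7:-→d8:-→d9:-→d10:-→d11:-→d12:-→d13:-→d14:-→d15:-→d16:H5 -> H5
  del 100.69.0.0/16 (clear depth 16)
  + 62.200.220.228/30 (H1) depth=30
  lookup 124.164.231.240: bits 0111110010100100111001111111 walk d0:-→d1:-→d2:-→d3:-→d4:-→d5:-→d6:-→d7:-→d8:-→d9:-→d10:-→d11:-→d12:-→d13:-→d14:-→d15:-→d16:-→d17:-→d18:-→d19:-→d20:-→d21:-→d22:-→d23:-→d24:-→d25:-→d26:-→d27:-→d28:H0 -> H0
  + 124.164.224.0/20 (H2) depth=20
  + 100.69.0.0/18 (H0) depth=18
  + 100.69.35.0/24 (H2) depth=24
  del 100.69.0.0/18 (clear depth 18)
  + 100.64.0.0/13 (H5) depth=13
  lookup 100.69.35.0: bits 011001000100010100100011 walk d0:-→d1:-→d2:-→d3:-→d4:-→d5:-→d6:-→d7:-→d8:-→d9:-→d10:-→d11:-→d12:-→d13:H5→d14:-→d15:-→d16:-→d17:-→d18:-→d19:-→d20:-→d21:-→d22:-→d23:-→d24:H2 -> H2
  + 100.69.32.0/20 (H0) depth=20
  + 0.0.0.0/0 (H1) depth=0
  + 100.64.0.0/13 (H2) depth=13
  lookup 124.164.231.251: bits 0111110010100100111001111111 walk d0:H1→d1:-→d2:-→d3:-→d4:-→d5:-→d6:-→d7:-→d8:-→d9:-→d10:-→d11:-→d12:-→d13:-→d14:-→d15:-→d16:-→d17:-→d18:-→d19:-→d20:H2→d21:-→d22:-→d23:-→d24:-→d25:-→d26:-→d27:-→d28:H0 -> H0
  del 124.164.231.240/28 (clear depth 28)
  lookup 124.164.224.0: bits 011111001010010011100 walk d0:H1→d1:-→d2:-→d3:-→d4:-→d5:-→d6:-→d7:-→d8:-→d9:-→d10:-→d11:-→d12:-→d13:-→d14:-→d15:-→d16:-→d17:-→d18:-→d19:-→d20:H2→d21:- -> H2
  lookup 100.69.32.26: bits 0110010001000101001000 walk d0:H1→d1:-→d2:-→d3:-→d4:-→d5:-→d6:-→d7:-→d8:-→d9:-→d10:-→d11:-→d12:-→d13:H2→d14:-→d15:-→d16:-→d17:-→d18:-→d19:-→d20:H0→d21:-→d22:- -> H0
  + 62.128.0.0/9 (H5) depth=9
  + 62.200.208.0/20 (H5) depth=20
  lookup 100.69.33.107: bits 0110010001000101001000 walk d0:H1→d1:-→d2:-→d3:-→d4:-→d5:-→d6:-→d7:-→d8:-→d9:-→d10:-→d11:-→d12:-→d13:H2→d14:-→d15:-→d16:-→d17:-→d18:-→d19:-→d20:H0→d21:-→d22:- -> H0
  lookup 124.164.224.4: bits 011111001010010011100 walk d0:H1→d1:-→d2:-→d3:-→d4:-→d5:-→d6:-→d7:-→d8:-→d9:-→d10:-→d11:-→d12:-→d13:-→d14:-→d15:-→d16:-→d17:-→d18:-→d19:-→d20:H2→d21:- -> H2
  lookup 73.31.8.121: bits 01 walk d0:H1→d1:-→d2:- -> H1
  lookup 180.52.121.137: bits ε walk d0:H1 -> H1
  lookup 62.200.220.228: bits 001111101100100011011100111001 walk d0:H1→d1:-→d2:-→d3:-→d4:-→d5:-→d6:-→d7:-→d8:-→d9:H5→d10:-→d11:-→d12:-→d13:-→d14:-→d15:-→d16:-→d17:-→d18:-→d19:-→d20:H5→d21:-→d22:-→d23:-→d24:-→d25:-→d26:-→d27:-→d28:-→d29:-→d30:H1 -> H1
  del 62.128.0.0/9 (clear depth 9)
  + 0.0.0.0/0 (H0) depth=0
  + 100.69.32.0/22 (H5) depth=22
  + 62.192.0.0/12 (H2) depth=12
  + 62.200.0.0/16 (H0) depth=16
  del 100.69.35.0/24 (clear depth 24)
  del 62.200.0.0/16 (clear depth 16)
  + 62.200.192.0/18 (H1) depth=18
  + 100.69.0.0/16 (H0) depth=16
  lookup 62.200.208.41: bits 00111110110010001101 walk d0:H0→d1:-→d2:-→d3:-→d4:-→d5:-→d6:-→d7:-→d8:-→d9:-→d10:-→d11:-→d12:H2→d13:-→d14:-→d15:-→d16:-→d17:-→d18:H1→d19:-→d20:H5 -> H5
  + 124.164.0.0/16 (H3) depth=16
  + 62.200.220.231/32 (H2) depth=32
  + 0.0.0.0/0 (H3) depth=0

== LOOKUPS ==
["H5","H0","H2","H0","H2","H0","H0","H2","H1","H1","H1","H5"]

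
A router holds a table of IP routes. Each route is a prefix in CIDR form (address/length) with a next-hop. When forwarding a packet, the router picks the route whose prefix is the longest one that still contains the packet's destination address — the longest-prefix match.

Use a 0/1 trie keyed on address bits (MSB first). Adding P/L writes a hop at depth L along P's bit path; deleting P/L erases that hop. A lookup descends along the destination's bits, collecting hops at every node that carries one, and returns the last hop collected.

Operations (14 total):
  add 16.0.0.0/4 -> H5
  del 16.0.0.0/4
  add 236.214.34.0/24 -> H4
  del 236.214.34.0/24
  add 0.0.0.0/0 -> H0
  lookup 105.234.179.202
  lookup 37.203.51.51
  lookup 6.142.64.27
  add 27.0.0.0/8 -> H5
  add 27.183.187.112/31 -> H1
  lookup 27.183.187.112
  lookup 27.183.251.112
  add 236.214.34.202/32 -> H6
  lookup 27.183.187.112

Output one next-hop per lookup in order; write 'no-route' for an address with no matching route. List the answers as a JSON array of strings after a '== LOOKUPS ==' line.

Trace:
  add 16.0.0.0/4 -> H5 at depth 4
  - 16.0.0.0/4 clear@4
  add 236.214.34.0/24 -> H4 at depth 24
  - 236.214.34.0/24 clear@24
  add 0.0.0.0/0 -> H0 at depth 0
  Q 105.234.179.202: descend 0 ; hops seen [H0] ; pick H0
  Q 37.203.51.51: descend 00 ; hops seen [H0] ; pick H0
  Q 6.142.64.27: descend 000 ; hops seen [H0] ; pick H0
  add 27.0.0.0/8 -> H5 at depth 8
  add 27.183.187.112/31 -> H1 at depth 31
  Q 27.183.187.112: descend 0001101110110111101110110111000 ; hops seen [H0,H5,H1] ; pick H1
  Q 27.183.251.112: descend 00011011101101111 ; hops seen [H0,H5] ; pick H5
  add 236.214.34.202/32 -> H6 at depth 32
  Q 27.183.187.112: descend 0001101110110111101110110111000 ; hops seen [H0,H5,H1] ; pick H1

== LOOKUPS ==
["H0","H0","H0","H1","H5","H1"]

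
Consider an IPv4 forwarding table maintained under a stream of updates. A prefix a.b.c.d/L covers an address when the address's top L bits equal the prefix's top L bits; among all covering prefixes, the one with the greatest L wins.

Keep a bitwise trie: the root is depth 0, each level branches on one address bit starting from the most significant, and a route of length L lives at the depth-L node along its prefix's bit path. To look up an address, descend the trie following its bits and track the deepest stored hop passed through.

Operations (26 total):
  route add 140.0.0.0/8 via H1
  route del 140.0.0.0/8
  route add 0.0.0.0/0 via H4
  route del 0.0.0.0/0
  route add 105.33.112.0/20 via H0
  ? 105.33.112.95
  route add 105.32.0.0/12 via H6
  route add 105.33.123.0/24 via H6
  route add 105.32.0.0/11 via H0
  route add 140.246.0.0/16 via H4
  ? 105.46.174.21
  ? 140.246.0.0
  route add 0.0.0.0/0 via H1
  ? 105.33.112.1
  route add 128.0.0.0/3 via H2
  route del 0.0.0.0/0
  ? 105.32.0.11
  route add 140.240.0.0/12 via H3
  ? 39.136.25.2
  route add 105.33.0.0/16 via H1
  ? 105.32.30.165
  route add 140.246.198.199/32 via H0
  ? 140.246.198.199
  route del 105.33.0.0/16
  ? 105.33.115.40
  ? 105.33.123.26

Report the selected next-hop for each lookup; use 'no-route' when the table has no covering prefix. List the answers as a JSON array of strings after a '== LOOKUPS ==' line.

Trace:
  add 140.0.0.0/8 -> H1 at depth 8
  - 140.0.0.0/8 clear@8
  add 0.0.0.0/0 -> H4 at depth 0
  - 0.0.0.0/0 clear@0
  add 105.33.112.0/20 -> H0 at depth 20
  ? 105.33.112.95  path d0:-→d1:-→d2:-→d3:-→d4:-→d5:-→d6:-→d7:-→d8:-→d9:-→d10:-→d11:-→d12:-→d13:-→d14:-→d15:-→d16:-→d17:-→d18:-→d19:-→d20:H0  best=H0
  add 105.32.0.0/12 -> H6 at depth 12
  add 105.33.123.0/24 -> H6 at depth 24
  add 105.32.0.0/11 -> H0 at depth 11
  add 140.246.0.0/16 -> H4 at depth 16
  ? 105.46.174.21  path d0:-→d1:-→d2:-→d3:-→d4:-→d5:-→d6:-→d7:-→d8:-→d9:-→d10:-→d11:H0→d12:H6  best=H6
  ? 140.246.0.0  path d0:-→d1:-→d2:-→d3:-→d4:-→d5:-→d6:-→d7:-→d8:-→d9:-→d10:-→d11:-→d12:-→d13:-→d14:-→d15:-→d16:H4  best=H4
  add 0.0.0.0/0 -> H1 at depth 0
  ? 105.33.112.1  path d0:H1→d1:-→d2:-→d3:-→d4:-→d5:-→d6:-→d7:-→d8:-→d9:-→d10:-→d11:H0→d12:H6→d13:-→d14:-→d15:-→d16:-→d17:-→d18:-→d19:-→d20:H0  best=H0
  add 128.0.0.0/3 -> H2 at depth 3
  - 0.0.0.0/0 clear@0
  ? 105.32.0.11  path d0:-→d1:-→d2:-→d3:-→d4:-→d5:-→d6:-→d7:-→d8:-→d9:-→d10:-→d11:H0→d12:H6→d13:-→d14:-→d15:-  best=H6
  add 140.240.0.0/12 -> H3 at depth 12
  ? 39.136.25.2  path d0:-→d1:-  best=no-route
  add 105.33.0.0/16 -> H1 at depth 16
  ? 105.32.30.165  path d0:-→d1:-→d2:-→d3:-→d4:-→d5:-→d6:-→d7:-→d8:-→d9:-→d10:-→d11:H0→d12:H6→d13:-→d14:-→d15:-  best=H6
  add 140.246.198.199/32 -> H0 at depth 32
  ? 140.246.198.199  path d0:-→d1:-→d2:-→d3:H2→d4:-→d5:-→d6:-→d7:-→d8:-→d9:-→d10:-→d11:-→d12:H3→d13:-→d14:-→d15:-→d16:H4→d17:-→d18:-→d19:-→d20:-→d21:-→d22:-→d23:-→d24:-→d25:-→d26:-→d27:-→d28:-→d29:-→d30:-→d31:-→d32:H0  best=H0
  - 105.33.0.0/16 clear@16
  ? 105.33.115.40  path d0:-→d1:-→d2:-→d3:-→d4:-→d5:-→d6:-→d7:-→d8:-→d9:-→d10:-→d11:H0→d12:H6→d13:-→d14:-→d15:-→d16:-→d17:-→d18:-→d19:-→d20:H0  best=H0
  ? 105.33.123.26  path d0:-→d1:-→d2:-→d3:-→d4:-→d5:-→d6:-→d7:-→d8:-→d9:-→d10:-→d11:H0→d12:H6→d13:-→d14:-→d15:-→d16:-→d17:-→d18:-→d19:-→d20:H0→d21:-→d22:-→d23:-→d24:H6  best=H6

== LOOKUPS ==
["H0","H6","H4","H0","H6","no-route","H6","H0","H0","H6"]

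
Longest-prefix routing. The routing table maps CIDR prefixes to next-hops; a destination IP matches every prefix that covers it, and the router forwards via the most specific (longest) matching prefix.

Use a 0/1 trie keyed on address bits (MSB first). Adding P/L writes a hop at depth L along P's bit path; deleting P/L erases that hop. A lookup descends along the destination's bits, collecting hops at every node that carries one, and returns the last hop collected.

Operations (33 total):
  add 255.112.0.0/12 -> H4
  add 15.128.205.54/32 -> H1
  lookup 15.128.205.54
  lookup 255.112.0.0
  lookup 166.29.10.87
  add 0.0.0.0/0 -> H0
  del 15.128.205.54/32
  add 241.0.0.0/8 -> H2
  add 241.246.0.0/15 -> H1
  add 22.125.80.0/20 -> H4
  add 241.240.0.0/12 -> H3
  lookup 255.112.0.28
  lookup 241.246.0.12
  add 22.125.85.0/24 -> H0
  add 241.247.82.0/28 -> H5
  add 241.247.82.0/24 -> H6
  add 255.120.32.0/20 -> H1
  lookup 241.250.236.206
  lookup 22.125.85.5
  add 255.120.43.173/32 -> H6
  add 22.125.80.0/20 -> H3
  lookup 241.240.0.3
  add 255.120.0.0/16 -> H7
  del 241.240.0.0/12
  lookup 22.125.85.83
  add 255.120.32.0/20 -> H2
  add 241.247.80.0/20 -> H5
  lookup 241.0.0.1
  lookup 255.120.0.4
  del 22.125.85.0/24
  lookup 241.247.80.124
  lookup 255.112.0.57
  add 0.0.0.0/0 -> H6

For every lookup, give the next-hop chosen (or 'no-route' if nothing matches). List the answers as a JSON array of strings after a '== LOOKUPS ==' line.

Trace:
  + 255.112.0.0/12 (H4) depth=12
  + 15.128.205.54/32 (H1) depth=32
  lookup 15.128.205.54: bits 00001111100000001100110100110110 walk d0:-→d1:-→d2:-→d3:-→d4:-→d5:-→d6:-→d7:-→d8:-→d9:-→d10:-→d11:-→d12:-→d13:-→d14:-→d15:-→d16:-→d17:-→d18:-→d19:-→d20:-→d21:-→d22:-→d23:-→d24:-→d25:-→d26:-→d27:-→d28:-→d29:-→d30:-→d31:-→d32:H1 -> H1
  lookup 255.112.0.0: bits 111111110111 walk d0:-→d1:-→d2:-→d3:-→d4:-→d5:-→d6:-→d7:-→d8:-→d9:-→d10:-→d11:-→d12:H4 -> H4
  lookup 166.29.10.87: bits 1 walk d0:-→d1:- -> no-route
  + 0.0.0.0/0 (H0) depth=0
  del 15.128.205.54/32 (clear depth 32)
  + 241.0.0.0/8 (H2) depth=8
  + 241.246.0.0/15 (H1) depth=15
  + 22.125.80.0/20 (H4) depth=20
  + 241.240.0.0/12 (H3) depth=12
  lookup 255.112.0.28: bits 111111110111 walk d0:H0→d1:-→d2:-→d3:-→d4:-→d5:-→d6:-→d7:-→d8:-→d9:-→d10:-→d11:-→d12:H4 -> H4
  lookup 241.246.0.12: bits 111100011111011 walk d0:H0→d1:-→d2:-→d3:-→d4:-→d5:-→d6:-→d7:-→d8:H2→d9:-→d10:-→d11:-→d12:H3→d13:-→d14:-→d15:H1 -> H1
  + 22.125.85.0/24 (H0) depth=24
  + 241.247.82.0/28 (H5) depth=28
  + 241.247.82.0/24 (H6) depth=24
  + 255.120.32.0/20 (H1) depth=20
  lookup 241.250.236.206: bits 111100011111 walk d0:H0→d1:-→d2:-→d3:-→d4:-→d5:-→d6:-→d7:-→d8:H2→d9:-→d10:-→d11:-→d12:H3 -> H3
  lookup 22.125.85.5: bits 000101100111110101010101 walk d0:H0→d1:-→d2:-→d3:-→d4:-→d5:-→d6:-→d7:-→d8:-→d9:-→d10:-→d11:-→d12:-→d13:-→d14:-→d15:-→d16:-→d17:-→d18:-→d19:-→d20:H4→d21:-→d22:-→d23:-→d24:H0 -> H0
  + 255.120.43.173/32 (H6) depth=32
  + 22.125.80.0/20 (H3) depth=20
  lookup 241.240.0.3: bits 1111000111110 walk d0:H0→d1:-→d2:-→d3:-→d4:-→d5:-→d6:-→d7:-→d8:H2→d9:-→d10:-→d11:-→d12:H3→d13:- -> H3
  + 255.120.0.0/16 (H7) depth=16
  del 241.240.0.0/12 (clear depth 12)
  lookup 22.125.85.83: bits 000101100111110101010101 walk d0:H0→d1:-→d2:-→d3:-→d4:-→d5:-→d6:-→d7:-→d8:-→d9:-→d10:-→d11:-→d12:-→d13:-→d14:-→d15:-→d16:-→d17:-→d18:-→d19:-→d20:H3→d21:-→d22:-→d23:-→d24:H0 -> H0
  + 255.120.32.0/20 (H2) depth=20
  + 241.247.80.0/20 (H5) depth=20
  lookup 241.0.0.1: bits 11110001 walk d0:H0→d1:-→d2:-→d3:-→d4:-→d5:-→d6:-→d7:-→d8:H2 -> H2
  lookup 255.120.0.4: bits 111111110111100000 walk d0:H0→d1:-→d2:-→d3:-→d4:-→d5:-→d6:-→d7:-→d8:-→d9:-→d10:-→d11:-→d12:H4→d13:-→d14:-→d15:-→d16:H7→d17:-→d18:- -> H7
  del 22.125.85.0/24 (clear depth 24)
  lookup 241.247.80.124: bits 1111000111110111010100 walk d0:H0→d1:-→d2:-→d3:-→d4:-→d5:-→d6:-→d7:-→d8:H2→d9:-→d10:-→d11:-→d12:-→d13:-→d14:-→d15:H1→d16:-→d17:-→d18:-→d19:-→d20:H5→d21:-→d22:- -> H5
  lookup 255.112.0.57: bits 111111110111 walk d0:H0→d1:-→d2:-→d3:-→d4:-→d5:-→d6:-→d7:-→d8:-→d9:-→d10:-→d11:-→d12:H4 -> H4
  + 0.0.0.0/0 (H6) depth=0

== LOOKUPS ==
["H1","H4","no-route","H4","H1","H3","H0","H3","H0","H2","H7","H5","H4"]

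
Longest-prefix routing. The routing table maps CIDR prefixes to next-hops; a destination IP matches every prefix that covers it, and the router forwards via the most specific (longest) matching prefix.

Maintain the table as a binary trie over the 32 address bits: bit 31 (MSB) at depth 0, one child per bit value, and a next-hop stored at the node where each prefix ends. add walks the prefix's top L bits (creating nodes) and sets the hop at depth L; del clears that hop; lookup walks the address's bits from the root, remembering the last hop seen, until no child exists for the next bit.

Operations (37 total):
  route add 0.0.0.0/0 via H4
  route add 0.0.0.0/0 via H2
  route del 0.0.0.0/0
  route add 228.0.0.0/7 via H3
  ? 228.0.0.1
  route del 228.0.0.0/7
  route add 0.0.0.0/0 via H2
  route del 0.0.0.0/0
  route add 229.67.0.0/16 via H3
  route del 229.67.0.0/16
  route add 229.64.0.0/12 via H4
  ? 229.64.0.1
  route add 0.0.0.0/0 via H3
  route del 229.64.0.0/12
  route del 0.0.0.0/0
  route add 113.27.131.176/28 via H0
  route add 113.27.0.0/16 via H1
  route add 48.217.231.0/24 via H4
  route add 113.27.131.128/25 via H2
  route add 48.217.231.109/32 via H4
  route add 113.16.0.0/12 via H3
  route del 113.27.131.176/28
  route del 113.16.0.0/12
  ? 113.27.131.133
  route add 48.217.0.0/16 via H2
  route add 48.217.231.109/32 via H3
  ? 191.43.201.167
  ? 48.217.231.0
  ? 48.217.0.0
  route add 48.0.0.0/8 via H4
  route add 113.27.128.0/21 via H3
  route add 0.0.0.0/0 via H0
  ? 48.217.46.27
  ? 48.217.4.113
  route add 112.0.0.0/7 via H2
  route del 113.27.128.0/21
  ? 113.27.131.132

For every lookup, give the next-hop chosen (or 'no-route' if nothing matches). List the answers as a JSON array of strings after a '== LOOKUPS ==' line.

Trace:
  + 0.0.0.0/0 (H4) depth=0
  + 0.0.0.0/0 (H2) depth=0
  del 0.0.0.0/0 (clear depth 0)
  + 228.0.0.0/7 (H3) depth=7
  Q 228.0.0.1: descend 1110010 ; hops seen [H3] ; pick H3
  del 228.0.0.0/7 (clear depth 7)
  + 0.0.0.0/0 (H2) depth=0
  del 0.0.0.0/0 (clear depth 0)
  + 229.67.0.0/16 (H3) depth=16
  del 229.67.0.0/16 (clear depth 16)
  + 229.64.0.0/12 (H4) depth=12
  Q 229.64.0.1: descend 11100101010000 ; hops seen [H4] ; pick H4
  + 0.0.0.0/0 (H3) depth=0
  del 229.64.0.0/12 (clear depth 12)
  del 0.0.0.0/0 (clear depth 0)
  + 113.27.131.176/28 (H0) depth=28
  + 113.27.0.0/16 (H1) depth=16
  + 48.217.231.0/24 (H4) depth=24
  + 113.27.131.128/25 (H2) depth=25
  + 48.217.231.109/32 (H4) depth=32
  + 113.16.0.0/12 (H3) depth=12
  del 113.27.131.176/28 (clear depth 28)
  del 113.16.0.0/12 (clear depth 12)
  Q 113.27.131.133: descend 01110001000110111000001110 ; hops seen [H1,H2] ; pick H2
  + 48.217.0.0/16 (H2) depth=16
  + 48.217.231.109/32 (H3) depth=32
  Q 191.43.201.167: descend 1 ; hops seen [∅] ; pick no-route
  Q 48.217.231.0: descend 0011000011011001111001110 ; hops seen [H2,H4] ; pick H4
  Q 48.217.0.0: descend 0011000011011001 ; hops seen [H2] ; pick H2
  + 48.0.0.0/8 (H4) depth=8
  + 113.27.128.0/21 (H3) depth=21
  + 0.0.0.0/0 (H0) depth=0
  Q 48.217.46.27: descend 0011000011011001 ; hops seen [H0,H4,H2] ; pick H2
  Q 48.217.4.113: descend 0011000011011001 ; hops seen [H0,H4,H2] ; pick H2
  + 112.0.0.0/7 (H2) depth=7
  del 113.27.128.0/21 (clear depth 21)
  Q 113.27.131.132: descend 01110001000110111000001110 ; hops seen [H0,H2,H1,H2] ; pick H2

== LOOKUPS ==
["H3","H4","H2","no-route","H4","H2","H2","H2","H2"]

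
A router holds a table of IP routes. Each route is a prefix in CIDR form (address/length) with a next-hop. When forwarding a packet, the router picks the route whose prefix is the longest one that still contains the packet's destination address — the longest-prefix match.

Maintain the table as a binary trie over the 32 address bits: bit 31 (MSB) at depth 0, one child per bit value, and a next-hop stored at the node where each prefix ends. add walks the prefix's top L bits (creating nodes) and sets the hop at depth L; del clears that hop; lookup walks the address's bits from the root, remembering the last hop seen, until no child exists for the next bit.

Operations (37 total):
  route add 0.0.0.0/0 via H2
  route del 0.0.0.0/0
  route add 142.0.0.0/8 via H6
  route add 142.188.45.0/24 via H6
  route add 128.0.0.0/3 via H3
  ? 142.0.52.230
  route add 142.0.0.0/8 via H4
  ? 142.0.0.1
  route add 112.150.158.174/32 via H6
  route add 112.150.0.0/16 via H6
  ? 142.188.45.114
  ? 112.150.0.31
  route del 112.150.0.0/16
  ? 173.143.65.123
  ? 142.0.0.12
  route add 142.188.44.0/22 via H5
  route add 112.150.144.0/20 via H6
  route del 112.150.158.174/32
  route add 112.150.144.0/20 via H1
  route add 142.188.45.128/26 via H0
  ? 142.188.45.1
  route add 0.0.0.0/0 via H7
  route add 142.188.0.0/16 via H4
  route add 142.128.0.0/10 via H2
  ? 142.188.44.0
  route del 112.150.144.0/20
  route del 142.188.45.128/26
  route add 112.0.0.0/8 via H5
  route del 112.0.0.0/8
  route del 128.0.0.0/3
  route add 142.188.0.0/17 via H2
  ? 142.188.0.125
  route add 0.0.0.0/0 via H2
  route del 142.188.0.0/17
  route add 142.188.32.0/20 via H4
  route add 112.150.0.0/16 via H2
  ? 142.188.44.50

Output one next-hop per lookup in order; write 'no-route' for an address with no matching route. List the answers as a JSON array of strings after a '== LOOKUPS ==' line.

Process each operation:
  add 0.0.0.0/0 -> H2 at depth 0
  - 0.0.0.0/0 clear@0
  add 142.0.0.0/8 -> H6 at depth 8
  add 142.188.45.0/24 -> H6 at depth 24
  add 128.0.0.0/3 -> H3 at depth 3
  Q 142.0.52.230: descend 10001110 ; hops seen [H3,H6] ; pick H6
  add 142.0.0.0/8 -> H4 at depth 8
  Q 142.0.0.1: descend 10001110 ; hops seen [H3,H4] ; pick H4
  add 112.150.158.174/32 -> H6 at depth 32
  add 112.150.0.0/16 -> H6 at depth 16
  Q 142.188.45.114: descend 100011101011110000101101 ; hops seen [H3,H4,H6] ; pick H6
  Q 112.150.0.31: descend 0111000010010110 ; hops seen [H6] ; pick H6
  - 112.150.0.0/16 clear@16
  Q 173.143.65.123: descend 10 ; hops seen [∅] ; pick no-route
  Q 142.0.0.12: descend 10001110 ; hops seen [H3,H4] ; pick H4
  add 142.188.44.0/22 -> H5 at depth 22
  add 112.150.144.0/20 -> H6 at depth 20
  - 112.150.158.174/32 clear@32
  add 112.150.144.0/20 -> H1 at depth 20
  add 142.188.45.128/26 -> H0 at depth 26
  Q 142.188.45.1: descend 100011101011110000101101 ; hops seen [H3,H4,H5,H6] ; pick H6
  add 0.0.0.0/0 -> H7 at depth 0
  add 142.188.0.0/16 -> H4 at depth 16
  add 142.128.0.0/10 -> H2 at depth 10
  Q 142.188.44.0: descend 10001110101111000010110 ; hops seen [H7,H3,H4,H2,H4,H5] ; pick H5
  - 112.150.144.0/20 clear@20
  - 142.188.45.128/26 clear@26
  add 112.0.0.0/8 -> H5 at depth 8
  - 112.0.0.0/8 clear@8
  - 128.0.0.0/3 clear@3
  add 142.188.0.0/17 -> H2 at depth 17
  Q 142.188.0.125: descend 100011101011110000 ; hops seen [H7,H4,H2,H4,H2] ; pick H2
  add 0.0.0.0/0 -> H2 at depth 0
  - 142.188.0.0/17 clear@17
  add 142.188.32.0/20 -> H4 at depth 20
  add 112.150.0.0/16 -> H2 at depth 16
  Q 142.188.44.50: descend 10001110101111000010110 ; hops seen [H2,H4,H2,H4,H4,H5] ; pick H5

== LOOKUPS ==
["H6","H4","H6","H6","no-route","H4","H6","H5","H2","H5"]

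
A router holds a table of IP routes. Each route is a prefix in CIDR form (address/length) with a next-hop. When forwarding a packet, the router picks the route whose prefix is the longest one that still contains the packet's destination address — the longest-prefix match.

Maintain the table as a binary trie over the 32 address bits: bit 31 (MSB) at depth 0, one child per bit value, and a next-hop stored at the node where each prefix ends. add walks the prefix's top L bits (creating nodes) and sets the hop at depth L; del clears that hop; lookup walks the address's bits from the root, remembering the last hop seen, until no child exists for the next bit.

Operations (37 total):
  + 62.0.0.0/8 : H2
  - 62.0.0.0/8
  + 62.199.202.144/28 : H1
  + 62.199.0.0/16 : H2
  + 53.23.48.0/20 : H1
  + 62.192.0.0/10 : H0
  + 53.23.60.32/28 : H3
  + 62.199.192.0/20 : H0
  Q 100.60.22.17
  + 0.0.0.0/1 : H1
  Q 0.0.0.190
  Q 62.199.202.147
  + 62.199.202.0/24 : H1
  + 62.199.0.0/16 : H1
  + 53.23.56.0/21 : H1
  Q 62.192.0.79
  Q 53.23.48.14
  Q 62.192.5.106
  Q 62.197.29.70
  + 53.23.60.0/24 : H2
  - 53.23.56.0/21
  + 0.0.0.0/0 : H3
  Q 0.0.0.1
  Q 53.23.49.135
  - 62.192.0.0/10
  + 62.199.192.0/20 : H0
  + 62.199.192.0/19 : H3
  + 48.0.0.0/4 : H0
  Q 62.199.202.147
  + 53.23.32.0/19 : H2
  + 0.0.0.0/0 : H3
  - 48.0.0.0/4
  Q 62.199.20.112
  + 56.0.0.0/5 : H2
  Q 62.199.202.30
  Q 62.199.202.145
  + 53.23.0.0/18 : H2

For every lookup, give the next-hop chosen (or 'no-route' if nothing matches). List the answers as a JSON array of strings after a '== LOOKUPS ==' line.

Trace:
  + 62.0.0.0/8 (H2) depth=8
  del 62.0.0.0/8 (clear depth 8)
  + 62.199.202.144/28 (H1) depth=28
  + 62.199.0.0/16 (H2) depth=16
  + 53.23.48.0/20 (H1) depth=20
  + 62.192.0.0/10 (H0) depth=10
  + 53.23.60.32/28 (H3) depth=28
  + 62.199.192.0/20 (H0) depth=20
  Q 100.60.22.17: descend 0 ; hops seen [∅] ; pick no-route
  + 0.0.0.0/1 (H1) depth=1
  Q 0.0.0.190: descend 00 ; hops seen [H1] ; pick H1
  Q 62.199.202.147: descend 0011111011000111110010101001 ; hops seen [H1,H0,H2,H0,H1] ; pick H1
  + 62.199.202.0/24 (H1) depth=24
  + 62.199.0.0/16 (H1) depth=16
  + 53.23.56.0/21 (H1) depth=21
  Q 62.192.0.79: descend 0011111011000 ; hops seen [H1,H0] ; pick H0
  Q 53.23.48.14: descend 00110101000101110011 ; hops seen [H1,H1] ; pick H1
  Q 62.192.5.106: descend 0011111011000 ; hops seen [H1,H0] ; pick H0
  Q 62.197.29.70: descend 00111110110001 ; hops seen [H1,H0] ; pick H0
  + 53.23.60.0/24 (H2) depth=24
  del 53.23.56.0/21 (clear depth 21)
  + 0.0.0.0/0 (H3) depth=0
  Q 0.0.0.1: descend 00 ; hops seen [H3,H1] ; pick H1
  Q 53.23.49.135: descend 00110101000101110011 ; hops seen [H3,H1,H1] ; pick H1
  del 62.192.0.0/10 (clear depth 10)
  + 62.199.192.0/20 (H0) depth=20
  + 62.199.192.0/19 (H3) depth=19
  + 48.0.0.0/4 (H0) depth=4
  Q 62.199.202.147: descend 0011111011000111110010101001 ; hops seen [H3,H1,H0,H1,H3,H0,H1,H1] ; pick H1
  + 53.23.32.0/19 (H2) depth=19
  + 0.0.0.0/0 (H3) depth=0
  del 48.0.0.0/4 (clear depth 4)
  Q 62.199.20.112: descend 0011111011000111 ; hops seen [H3,H1,H1] ; pick H1
  + 56.0.0.0/5 (H2) depth=5
  Q 62.199.202.30: descend 001111101100011111001010 ; hops seen [H3,H1,H2,H1,H3,H0,H1] ; pick H1
  Q 62.199.202.145: descend 0011111011000111110010101001 ; hops seen [H3,H1,H2,H1,H3,H0,H1,H1] ; pick H1
  + 53.23.0.0/18 (H2) depth=18

== LOOKUPS ==
["no-route","H1","H1","H0","H1","H0","H0","H1","H1","H1","H1","H1","H1"]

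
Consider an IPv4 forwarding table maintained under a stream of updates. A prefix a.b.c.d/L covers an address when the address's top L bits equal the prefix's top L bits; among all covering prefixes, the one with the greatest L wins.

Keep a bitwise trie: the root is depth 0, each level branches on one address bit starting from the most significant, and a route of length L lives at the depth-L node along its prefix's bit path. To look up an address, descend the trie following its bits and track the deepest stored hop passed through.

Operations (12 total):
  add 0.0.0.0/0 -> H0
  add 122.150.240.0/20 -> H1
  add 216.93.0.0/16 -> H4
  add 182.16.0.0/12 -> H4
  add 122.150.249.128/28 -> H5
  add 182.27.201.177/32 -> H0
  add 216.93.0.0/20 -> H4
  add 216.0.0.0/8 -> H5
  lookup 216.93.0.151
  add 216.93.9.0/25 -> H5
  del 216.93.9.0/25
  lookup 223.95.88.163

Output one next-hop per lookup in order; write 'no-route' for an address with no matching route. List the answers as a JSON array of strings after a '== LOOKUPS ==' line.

Process each operation:
  + 0.0.0.0/0 (H0) depth=0
  + 122.150.240.0/20 (H1) depth=20
  + 216.93.0.0/16 (H4) depth=16
  + 182.16.0.0/12 (H4) depth=12
  + 122.150.249.128/28 (H5) depth=28
  + 182.27.201.177/32 (H0) depth=32
  + 216.93.0.0/20 (H4) depth=20
  + 216.0.0.0/8 (H5) depth=8
  lookup 216.93.0.151: bits 11011000010111010000 walk d0:H0→d1:-→d2:-→d3:-→d4:-→d5:-→d6:-→d7:-→d8:H5→d9:-→d10:-→d11:-→d12:-→d13:-→d14:-→d15:-→d16:H4→d17:-→d18:-→d19:-→d20:H4 -> H4
  + 216.93.9.0/25 (H5) depth=25
  del 216.93.9.0/25 (clear depth 25)
  lookup 223.95.88.163: bits 11011 walk d0:H0→d1:-→d2:-→d3:-→d4:-→d5:- -> H0

== LOOKUPS ==
["H4","H0"]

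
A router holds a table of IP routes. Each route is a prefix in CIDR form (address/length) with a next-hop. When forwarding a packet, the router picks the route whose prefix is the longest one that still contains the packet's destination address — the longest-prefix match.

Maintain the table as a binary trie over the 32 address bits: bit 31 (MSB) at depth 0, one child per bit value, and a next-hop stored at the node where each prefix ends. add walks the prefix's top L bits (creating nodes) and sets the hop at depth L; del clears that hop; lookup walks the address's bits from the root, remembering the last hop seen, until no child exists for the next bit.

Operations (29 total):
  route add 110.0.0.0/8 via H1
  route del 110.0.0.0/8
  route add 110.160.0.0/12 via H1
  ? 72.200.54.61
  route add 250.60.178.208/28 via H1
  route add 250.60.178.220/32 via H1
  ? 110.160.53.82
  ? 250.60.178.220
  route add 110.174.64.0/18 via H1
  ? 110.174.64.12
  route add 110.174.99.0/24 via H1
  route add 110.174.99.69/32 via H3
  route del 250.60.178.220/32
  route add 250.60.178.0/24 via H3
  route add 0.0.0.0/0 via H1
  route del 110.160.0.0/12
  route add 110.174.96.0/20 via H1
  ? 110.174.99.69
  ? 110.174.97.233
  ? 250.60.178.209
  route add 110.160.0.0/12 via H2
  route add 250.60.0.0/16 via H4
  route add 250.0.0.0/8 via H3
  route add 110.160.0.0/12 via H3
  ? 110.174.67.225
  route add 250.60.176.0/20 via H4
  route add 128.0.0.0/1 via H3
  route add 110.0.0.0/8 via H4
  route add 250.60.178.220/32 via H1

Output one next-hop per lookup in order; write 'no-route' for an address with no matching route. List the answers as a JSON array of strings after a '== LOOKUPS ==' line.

Process each operation:
  add 110.0.0.0/8 -> H1 at depth 8
  del 110.0.0.0/8 (clear depth 8)
  add 110.160.0.0/12 -> H1 at depth 12
  lookup 72.200.54.61: bits 01 walk d0:-→d1:-→d2:- -> no-route
  add 250.60.178.208/28 -> H1 at depth 28
  add 250.60.178.220/32 -> H1 at depth 32
  lookup 110.160.53.82: bits 011011101010 walk d0:-→d1:-→d2:-→d3:-→d4:-→d5:-→d6:-→d7:-→d8:-→d9:-→d10:-→d11:-→d12:H1 -> H1
  lookup 250.60.178.220: bits 11111010001111001011001011011100 walk d0:-→d1:-→d2:-→d3:-→d4:-→d5:-→d6:-→d7:-→d8:-→d9:-→d10:-→d11:-→d12:-→d13:-→d14:-→d15:-→d16:-→d17:-→d18:-→d19:-→d20:-→d21:-→d22:-→d23:-→d24:-→d25:-→d26:-→d27:-→d28:H1→d29:-→d30:-→d31:-→d32:H1 -> H1
  add 110.174.64.0/18 -> H1 at depth 18
  lookup 110.174.64.12: bits 011011101010111001 walk d0:-→d1:-→d2:-→d3:-→d4:-→d5:-→d6:-→d7:-→d8:-→d9:-→d10:-→d11:-→d12:H1→d13:-→d14:-→d15:-→d16:-→d17:-→d18:H1 -> H1
  add 110.174.99.0/24 -> H1 at depth 24
  add 110.174.99.69/32 -> H3 at depth 32
  del 250.60.178.220/32 (clear depth 32)
  add 250.60.178.0/24 -> H3 at depth 24
  add 0.0.0.0/0 -> H1 at depth 0
  del 110.160.0.0/12 (clear depth 12)
  add 110.174.96.0/20 -> H1 at depth 20
  lookup 110.174.99.69: bits 01101110101011100110001101000101 walk d0:H1→d1:-→d2:-→d3:-→d4:-→d5:-→d6:-→d7:-→d8:-→d9:-→d10:-→d11:-→d12:-→d13:-→d14:-→d15:-→d16:-→d17:-→d18:H1→d19:-→d20:H1→d21:-→d22:-→d23:-→d24:H1→d25:-→d26:-→d27:-→d28:-→d29:-→d30:-→d31:-→d32:H3 -> H3
  lookup 110.174.97.233: bits 0110111010101110011000 walk d0:H1→d1:-→d2:-→d3:-→d4:-→d5:-→d6:-→d7:-→d8:-→d9:-→d10:-→d11:-→d12:-→d13:-→d14:-→d15:-→d16:-→d17:-→d18:H1→d19:-→d20:H1→d21:-→d22:- -> H1
  lookup 250.60.178.209: bits 1111101000111100101100101101 walk d0:H1→d1:-→d2:-→d3:-→d4:-→d5:-→d6:-→d7:-→d8:-→d9:-→d10:-→d11:-→d12:-→d13:-→d14:-→d15:-→d16:-→d17:-→d18:-→d19:-→d20:-→d21:-→d22:-→d23:-→d24:H3→d25:-→d26:-→d27:-→d28:H1 -> H1
  add 110.160.0.0/12 -> H2 at depth 12
  add 250.60.0.0/16 -> H4 at depth 16
  add 250.0.0.0/8 -> H3 at depth 8
  add 110.160.0.0/12 -> H3 at depth 12
  lookup 110.174.67.225: bits 011011101010111001 walk d0:H1→d1:-→d2:-→d3:-→d4:-→d5:-→d6:-→d7:-→d8:-→d9:-→d10:-→d11:-→d12:H3→d13:-→d14:-→d15:-→d16:-→d17:-→d18:H1 -> H1
  add 250.60.176.0/20 -> H4 at depth 20
  add 128.0.0.0/1 -> H3 at depth 1
  add 110.0.0.0/8 -> H4 at depth 8
  add 250.60.178.220/32 -> H1 at depth 32

== LOOKUPS ==
["no-route","H1","H1","H1","H3","H1","H1","H1"]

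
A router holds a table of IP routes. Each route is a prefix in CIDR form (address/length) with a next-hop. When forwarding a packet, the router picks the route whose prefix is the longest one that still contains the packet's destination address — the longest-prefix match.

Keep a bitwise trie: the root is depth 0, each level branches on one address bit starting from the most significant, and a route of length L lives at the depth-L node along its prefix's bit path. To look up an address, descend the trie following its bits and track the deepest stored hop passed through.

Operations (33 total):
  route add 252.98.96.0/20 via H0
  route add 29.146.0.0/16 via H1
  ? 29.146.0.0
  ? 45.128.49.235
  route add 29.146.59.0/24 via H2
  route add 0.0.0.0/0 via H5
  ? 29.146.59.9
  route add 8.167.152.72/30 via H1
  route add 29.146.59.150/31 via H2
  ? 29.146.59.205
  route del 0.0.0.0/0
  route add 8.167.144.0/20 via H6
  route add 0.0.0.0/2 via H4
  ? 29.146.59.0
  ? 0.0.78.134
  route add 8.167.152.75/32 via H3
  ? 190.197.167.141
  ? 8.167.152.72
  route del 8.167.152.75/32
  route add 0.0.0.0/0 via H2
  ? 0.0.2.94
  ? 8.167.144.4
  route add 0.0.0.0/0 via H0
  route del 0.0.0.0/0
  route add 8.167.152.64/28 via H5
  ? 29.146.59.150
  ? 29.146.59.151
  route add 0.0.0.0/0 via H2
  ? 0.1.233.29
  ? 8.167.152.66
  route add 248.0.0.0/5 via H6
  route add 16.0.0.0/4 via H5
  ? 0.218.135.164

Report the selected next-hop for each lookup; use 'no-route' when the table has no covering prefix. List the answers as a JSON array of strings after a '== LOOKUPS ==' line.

Process each operation:
  + 252.98.96.0/20 (H0) depth=20
  + 29.146.0.0/16 (H1) depth=16
  Q 29.146.0.0: descend 0001110110010010 ; hops seen [H1] ; pick H1
  Q 45.128.49.235: descend 00 ; hops seen [∅] ; pick no-route
  + 29.146.59.0/24 (H2) depth=24
  + 0.0.0.0/0 (H5) depth=0
  Q 29.146.59.9: descend 000111011001001000111011 ; hops seen [H5,H1,H2] ; pick H2
  + 8.167.152.72/30 (H1) depth=30
  + 29.146.59.150/31 (H2) depth=31
  Q 29.146.59.205: descend 0001110110010010001110111 ; hops seen [H5,H1,H2] ; pick H2
  del 0.0.0.0/0 (clear depth 0)
  + 8.167.144.0/20 (H6) depth=20
  + 0.0.0.0/2 (H4) depth=2
  Q 29.146.59.0: descend 000111011001001000111011 ; hops seen [H4,H1,H2] ; pick H2
  Q 0.0.78.134: descend 0000 ; hops seen [H4] ; pick H4
  + 8.167.152.75/32 (H3) depth=32
  Q 190.197.167.141: descend 1 ; hops seen [∅] ; pick no-route
  Q 8.167.152.72: descend 000010001010011110011000010010 ; hops seen [H4,H6,H1] ; pick H1
  del 8.167.152.75/32 (clear depth 32)
  + 0.0.0.0/0 (H2) depth=0
  Q 0.0.2.94: descend 0000 ; hops seen [H2,H4] ; pick H4
  Q 8.167.144.4: descend 00001000101001111001 ; hops seen [H2,H4,H6] ; pick H6
  + 0.0.0.0/0 (H0) depth=0
  del 0.0.0.0/0 (clear depth 0)
  + 8.167.152.64/28 (H5) depth=28
  Q 29.146.59.150: descend 0001110110010010001110111001011 ; hops seen [H4,H1,H2,H2] ; pick H2
  Q 29.146.59.151: descend 0001110110010010001110111001011 ; hops seen [H4,H1,H2,H2] ; pick H2
  + 0.0.0.0/0 (H2) depth=0
  Q 0.1.233.29: descend 0000 ; hops seen [H2,H4] ; pick H4
  Q 8.167.152.66: descend 0000100010100111100110000100 ; hops seen [H2,H4,H6,H5] ; pick H5
  + 248.0.0.0/5 (H6) depth=5
  + 16.0.0.0/4 (H5) depth=4
  Q 0.218.135.164: descend 0000 ; hops seen [H2,H4] ; pick H4

== LOOKUPS ==
["H1","no-route","H2","H2","H2","H4","no-route","H1","H4","H6","H2","H2","H4","H5","H4"]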